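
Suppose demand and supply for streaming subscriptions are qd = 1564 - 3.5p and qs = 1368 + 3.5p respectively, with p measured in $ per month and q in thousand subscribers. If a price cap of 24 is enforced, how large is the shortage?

Shortage = 28

At p = 24: qd = 1480 and qs = 1452.
Shortage = qd - qs = 1480 - 1452 = 28.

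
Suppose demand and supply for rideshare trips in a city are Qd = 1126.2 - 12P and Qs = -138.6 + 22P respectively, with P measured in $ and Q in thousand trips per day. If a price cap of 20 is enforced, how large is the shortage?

Shortage = 584.8

With P fixed at 20, quantity demanded is 886.2 and quantity supplied is 301.4.
Shortage = Qd - Qs = 886.2 - 301.4 = 584.8.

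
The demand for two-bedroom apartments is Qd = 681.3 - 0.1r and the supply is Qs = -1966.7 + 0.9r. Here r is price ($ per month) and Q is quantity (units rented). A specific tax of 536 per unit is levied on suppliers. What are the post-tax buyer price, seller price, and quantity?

r_b = 3130.4, r_s = 2594.4, Q = 368.26

With a tax of 536 on suppliers, they supply based on the net price r_s = r_b - 536, so Qs = -2449.1 + 0.9r_b.
Set Qd = Qs: 681.3 - 0.1r_b = -2449.1 + 0.9r_b, so 3130.4 = r_b and r_b = 3130.4.
Then r_s = 3130.4 - 536 = 2594.4 and Q = 681.3 - 0.1(3130.4) = 368.26.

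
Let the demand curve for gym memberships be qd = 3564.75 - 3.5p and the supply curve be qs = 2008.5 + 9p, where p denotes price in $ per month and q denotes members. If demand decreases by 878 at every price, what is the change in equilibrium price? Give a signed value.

Δp = -70.24

Set qd = qs: 3564.75 - 3.5p = 2008.5 + 9p, so 1556.25 = 12.5p and p* = 124.5.
From the demand curve, q* = 3564.75 - 3.5(124.5) = 3129.
After the shift, demand is qd = 2686.75 - 3.5p.
New equilibrium: 678.25 = 12.5p, so p = 54.26 and q = 2496.84.
Δp = 54.26 - 124.5 = -70.24.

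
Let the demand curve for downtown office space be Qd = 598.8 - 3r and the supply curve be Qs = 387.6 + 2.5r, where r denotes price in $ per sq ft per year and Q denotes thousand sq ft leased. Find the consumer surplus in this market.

Equating demand and supply, 598.8 - 3r = 387.6 + 2.5r gives 5.5r = 211.2, so r* = 38.4.
From the demand curve, Q* = 598.8 - 3(38.4) = 483.6.
Demand choke price (Qd = 0): r = 598.8/3 = 199.6. Consumer surplus = ½ × (199.6 - 38.4) × 483.6 = 38978.16.

Consumer surplus = 38978.16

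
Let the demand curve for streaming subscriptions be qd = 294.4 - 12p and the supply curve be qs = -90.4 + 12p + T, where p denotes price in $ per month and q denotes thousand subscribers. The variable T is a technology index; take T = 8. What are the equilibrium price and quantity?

p* = 15.7, q* = 106

With T = 8, supply is qs = -82.4 + 12p.
Set qd = qs: 294.4 - 12p = -82.4 + 12p, so 376.8 = 24p and p* = 15.7.
From the demand curve, q* = 294.4 - 12(15.7) = 106.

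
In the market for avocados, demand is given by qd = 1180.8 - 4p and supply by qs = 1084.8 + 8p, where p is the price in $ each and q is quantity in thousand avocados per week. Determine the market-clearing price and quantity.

p* = 8, q* = 1148.8

Equating demand and supply, 1180.8 - 4p = 1084.8 + 8p gives 12p = 96, so p* = 8.
From the demand curve, q* = 1180.8 - 4(8) = 1148.8.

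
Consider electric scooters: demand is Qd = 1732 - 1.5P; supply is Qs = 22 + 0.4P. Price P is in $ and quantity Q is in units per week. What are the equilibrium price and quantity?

P* = 900, Q* = 382

At equilibrium Qd = Qs, so 1732 - 1.5P = 22 + 0.4P; collecting terms, 1710 = 1.9P and P* = 900.
From the demand curve, Q* = 1732 - 1.5(900) = 382.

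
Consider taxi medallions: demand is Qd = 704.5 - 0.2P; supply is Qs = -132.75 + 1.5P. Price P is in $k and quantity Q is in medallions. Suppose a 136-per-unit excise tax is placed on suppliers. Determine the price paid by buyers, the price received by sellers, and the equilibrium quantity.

P_b = 612.5, P_s = 476.5, Q = 582

With a tax of 136 on suppliers, they supply based on the net price P_s = P_b - 136, so Qs = -336.75 + 1.5P_b.
Set Qd = Qs: 704.5 - 0.2P_b = -336.75 + 1.5P_b, so 1041.25 = 1.7P_b and P_b = 612.5.
So P_s = 476.5 and the quantity traded is Q = 704.5 - 0.2(612.5) = 582.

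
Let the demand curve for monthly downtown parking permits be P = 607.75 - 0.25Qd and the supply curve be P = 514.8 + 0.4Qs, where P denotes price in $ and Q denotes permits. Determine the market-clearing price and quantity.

Solving each curve for Q: Qd = 2431 - 4P and Qs = -1287 + 2.5P.
Equating demand and supply, 2431 - 4P = -1287 + 2.5P gives 6.5P = 3718, so P* = 572.
Plugging P* into demand: Q* = 2431 - 4(572) = 143.

P* = 572, Q* = 143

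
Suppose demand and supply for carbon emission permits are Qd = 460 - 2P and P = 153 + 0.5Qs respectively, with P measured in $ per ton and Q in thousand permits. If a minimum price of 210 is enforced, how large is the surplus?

Surplus = 74

Inverting to quantity form: Qs = -306 + 2P.
With P fixed at 210, quantity demanded is 40 and quantity supplied is 114.
Surplus = Qs - Qd = 114 - 40 = 74.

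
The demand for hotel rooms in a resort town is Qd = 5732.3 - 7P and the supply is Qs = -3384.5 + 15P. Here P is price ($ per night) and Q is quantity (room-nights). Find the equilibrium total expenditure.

At equilibrium Qd = Qs, so 5732.3 - 7P = -3384.5 + 15P; collecting terms, 9116.8 = 22P and P* = 414.4.
Substitute back: Q* = 5732.3 - 7(414.4) = 2831.5.
Total expenditure = P* × Q* = 414.4 × 2831.5 = 1173373.6.

Total expenditure = 1173373.6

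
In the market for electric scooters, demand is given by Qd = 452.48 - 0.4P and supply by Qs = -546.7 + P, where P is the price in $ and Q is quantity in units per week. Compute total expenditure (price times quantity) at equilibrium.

Total expenditure = 119187.9

At equilibrium Qd = Qs, so 452.48 - 0.4P = -546.7 + P; collecting terms, 999.18 = 1.4P and P* = 713.7.
Then Q* = 452.48 - 0.4(713.7) = 167.
Total expenditure = P* × Q* = 713.7 × 167 = 119187.9.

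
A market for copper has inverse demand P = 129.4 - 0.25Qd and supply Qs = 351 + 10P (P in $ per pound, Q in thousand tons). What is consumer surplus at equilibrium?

Solving each curve for Q: Qd = 517.6 - 4P.
Set Qd = Qs: 517.6 - 4P = 351 + 10P, so 166.6 = 14P and P* = 11.9.
Plugging P* into demand: Q* = 517.6 - 4(11.9) = 470.
Demand choke price (Qd = 0): P = 517.6/4 = 129.4. Consumer surplus = ½ × (129.4 - 11.9) × 470 = 27612.5.

Consumer surplus = 27612.5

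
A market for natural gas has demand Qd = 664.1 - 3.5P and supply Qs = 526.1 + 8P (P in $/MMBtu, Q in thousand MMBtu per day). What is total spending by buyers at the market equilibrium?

Total spending by buyers = 7465.2

Set Qd = Qs: 664.1 - 3.5P = 526.1 + 8P, so 138 = 11.5P and P* = 12.
Then Q* = 664.1 - 3.5(12) = 622.1.
Total spending by buyers = P* × Q* = 12 × 622.1 = 7465.2.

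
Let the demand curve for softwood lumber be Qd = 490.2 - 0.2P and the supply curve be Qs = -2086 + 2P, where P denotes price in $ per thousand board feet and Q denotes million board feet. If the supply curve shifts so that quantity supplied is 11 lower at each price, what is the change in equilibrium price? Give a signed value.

Equating demand and supply, 490.2 - 0.2P = -2086 + 2P gives 2.2P = 2576.2, so P* = 1171.
From the demand curve, Q* = 490.2 - 0.2(1171) = 256.
After the shift, supply is Qs = -2097 + 2P.
The new intersection has 2587.2 = 2.2P, i.e. P = 1176, Q = 255.
ΔP = 1176 - 1171 = 5.

ΔP = 5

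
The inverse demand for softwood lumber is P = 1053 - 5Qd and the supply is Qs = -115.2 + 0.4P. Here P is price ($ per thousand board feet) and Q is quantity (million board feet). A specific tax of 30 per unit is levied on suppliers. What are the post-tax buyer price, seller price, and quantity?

Solving each curve for Q: Qd = 210.6 - 0.2P.
With a tax of 30 on suppliers, they supply based on the net price P_s = P_b - 30, so Qs = -127.2 + 0.4P_b.
Set Qd = Qs: 210.6 - 0.2P_b = -127.2 + 0.4P_b, so 337.8 = 0.6P_b and P_b = 563.
So P_s = 533 and the quantity traded is Q = 210.6 - 0.2(563) = 98.

P_b = 563, P_s = 533, Q = 98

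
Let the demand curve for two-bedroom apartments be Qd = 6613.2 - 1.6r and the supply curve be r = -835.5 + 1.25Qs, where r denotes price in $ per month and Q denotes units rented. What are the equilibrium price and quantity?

In direct form, Qs = 668.4 + 0.8r.
Set Qd = Qs: 6613.2 - 1.6r = 668.4 + 0.8r, so 5944.8 = 2.4r and r* = 2477.
Plugging r* into demand: Q* = 6613.2 - 1.6(2477) = 2650.

r* = 2477, Q* = 2650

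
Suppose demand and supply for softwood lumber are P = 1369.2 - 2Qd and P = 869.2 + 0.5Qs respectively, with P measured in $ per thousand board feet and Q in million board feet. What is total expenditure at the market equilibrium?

Total expenditure = 193840

In direct form, Qd = 684.6 - 0.5P and Qs = -1738.4 + 2P.
Set Qd = Qs: 684.6 - 0.5P = -1738.4 + 2P, so 2423 = 2.5P and P* = 969.2.
Plugging P* into demand: Q* = 684.6 - 0.5(969.2) = 200.
Total expenditure = P* × Q* = 969.2 × 200 = 193840.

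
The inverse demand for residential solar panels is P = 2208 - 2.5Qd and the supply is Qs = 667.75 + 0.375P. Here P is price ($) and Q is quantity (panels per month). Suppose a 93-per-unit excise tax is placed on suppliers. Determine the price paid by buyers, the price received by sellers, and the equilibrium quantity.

In direct form, Qd = 883.2 - 0.4P.
The tax drives a wedge P_b - P_s = 93. Substituting P_s = P_b - 93 into supply: Qs = 632.875 + 0.375P_b.
Set Qd = Qs: 883.2 - 0.4P_b = 632.875 + 0.375P_b, so 250.325 = 0.775P_b and P_b = 323.
Then P_s = 323 - 93 = 230 and Q = 883.2 - 0.4(323) = 754.

P_b = 323, P_s = 230, Q = 754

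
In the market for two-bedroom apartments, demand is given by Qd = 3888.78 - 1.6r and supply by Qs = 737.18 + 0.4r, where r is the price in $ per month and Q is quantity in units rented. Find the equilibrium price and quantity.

At equilibrium Qd = Qs, so 3888.78 - 1.6r = 737.18 + 0.4r; collecting terms, 3151.6 = 2r and r* = 1575.8.
From the demand curve, Q* = 3888.78 - 1.6(1575.8) = 1367.5.

r* = 1575.8, Q* = 1367.5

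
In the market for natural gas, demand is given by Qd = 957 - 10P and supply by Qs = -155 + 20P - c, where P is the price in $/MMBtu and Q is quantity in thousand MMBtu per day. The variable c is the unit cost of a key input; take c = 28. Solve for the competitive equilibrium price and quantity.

P* = 38, Q* = 577

With c = 28, supply is Qs = -183 + 20P.
At equilibrium Qd = Qs, so 957 - 10P = -183 + 20P; collecting terms, 1140 = 30P and P* = 38.
Plugging P* into demand: Q* = 957 - 10(38) = 577.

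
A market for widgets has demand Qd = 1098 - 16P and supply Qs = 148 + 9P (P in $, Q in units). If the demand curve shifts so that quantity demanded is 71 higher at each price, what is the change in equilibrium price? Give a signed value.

At equilibrium Qd = Qs, so 1098 - 16P = 148 + 9P; collecting terms, 950 = 25P and P* = 38.
Substitute back: Q* = 1098 - 16(38) = 490.
After the shift, demand is Qd = 1169 - 16P.
The new intersection has 1021 = 25P, i.e. P = 40.84, Q = 515.56.
ΔP = 40.84 - 38 = 2.84.

ΔP = 2.84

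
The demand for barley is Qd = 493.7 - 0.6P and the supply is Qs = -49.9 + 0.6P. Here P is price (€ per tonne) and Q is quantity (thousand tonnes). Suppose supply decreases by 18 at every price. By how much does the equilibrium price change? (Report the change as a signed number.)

At equilibrium Qd = Qs, so 493.7 - 0.6P = -49.9 + 0.6P; collecting terms, 543.6 = 1.2P and P* = 453.
From the demand curve, Q* = 493.7 - 0.6(453) = 221.9.
After the shift, supply is Qs = -67.9 + 0.6P.
The new intersection has 561.6 = 1.2P, i.e. P = 468, Q = 212.9.
ΔP = 468 - 453 = 15.

ΔP = 15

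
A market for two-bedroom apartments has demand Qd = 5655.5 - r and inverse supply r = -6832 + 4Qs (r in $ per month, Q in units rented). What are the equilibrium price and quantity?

r* = 3158, Q* = 2497.5

In direct form, Qs = 1708 + 0.25r.
Equating demand and supply, 5655.5 - r = 1708 + 0.25r gives 1.25r = 3947.5, so r* = 3158.
Substitute back: Q* = 5655.5 - 3158 = 2497.5.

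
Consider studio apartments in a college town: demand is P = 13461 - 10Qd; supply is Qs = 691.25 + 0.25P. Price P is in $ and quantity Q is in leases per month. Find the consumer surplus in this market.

In direct form, Qd = 1346.1 - 0.1P.
The market clears where 1346.1 - 0.1P = 691.25 + 0.25P. Rearranging, 0.35P = 654.85, hence P* = 1871.
Plugging P* into demand: Q* = 1346.1 - 0.1(1871) = 1159.
Demand choke price (Qd = 0): P = 1346.1/0.1 = 13461. Consumer surplus = ½ × (13461 - 1871) × 1159 = 6716405.

Consumer surplus = 6716405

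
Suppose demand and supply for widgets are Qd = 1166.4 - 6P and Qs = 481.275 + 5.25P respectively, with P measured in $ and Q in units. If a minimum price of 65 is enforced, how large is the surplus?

Surplus = 46.125

At P = 65: Qd = 776.4 and Qs = 822.525.
Surplus = Qs - Qd = 822.525 - 776.4 = 46.125.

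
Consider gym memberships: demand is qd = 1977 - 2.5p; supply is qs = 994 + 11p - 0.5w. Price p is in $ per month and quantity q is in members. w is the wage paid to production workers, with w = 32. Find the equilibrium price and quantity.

p* = 74, q* = 1792

With w = 32, supply is qs = 978 + 11p.
At equilibrium qd = qs, so 1977 - 2.5p = 978 + 11p; collecting terms, 999 = 13.5p and p* = 74.
Substitute back: q* = 1977 - 2.5(74) = 1792.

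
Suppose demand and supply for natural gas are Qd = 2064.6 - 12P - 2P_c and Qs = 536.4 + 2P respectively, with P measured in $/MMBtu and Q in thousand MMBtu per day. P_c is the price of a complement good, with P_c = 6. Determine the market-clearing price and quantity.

P* = 108.3, Q* = 753

With P_c = 6, demand is Qd = 2052.6 - 12P.
The market clears where 2052.6 - 12P = 536.4 + 2P. Rearranging, 14P = 1516.2, hence P* = 108.3.
Then Q* = 2052.6 - 12(108.3) = 753.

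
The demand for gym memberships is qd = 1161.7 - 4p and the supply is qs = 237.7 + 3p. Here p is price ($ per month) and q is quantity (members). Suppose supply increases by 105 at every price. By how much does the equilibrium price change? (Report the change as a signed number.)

Δp = -15

Equating demand and supply, 1161.7 - 4p = 237.7 + 3p gives 7p = 924, so p* = 132.
Substitute back: q* = 1161.7 - 4(132) = 633.7.
After the shift, supply is qs = 342.7 + 3p.
Re-solving, 7p = 819 gives p = 117 and q = 693.7.
Δp = 117 - 132 = -15.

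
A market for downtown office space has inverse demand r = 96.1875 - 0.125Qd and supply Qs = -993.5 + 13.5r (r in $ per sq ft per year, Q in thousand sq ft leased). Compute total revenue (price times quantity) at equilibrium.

Total revenue = 9307

Inverting to quantity form: Qd = 769.5 - 8r.
Set Qd = Qs: 769.5 - 8r = -993.5 + 13.5r, so 1763 = 21.5r and r* = 82.
Then Q* = 769.5 - 8(82) = 113.5.
Total revenue = r* × Q* = 82 × 113.5 = 9307.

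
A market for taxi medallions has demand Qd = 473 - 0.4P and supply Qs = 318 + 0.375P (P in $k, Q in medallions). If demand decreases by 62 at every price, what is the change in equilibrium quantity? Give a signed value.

At equilibrium Qd = Qs, so 473 - 0.4P = 318 + 0.375P; collecting terms, 155 = 0.775P and P* = 200.
From the demand curve, Q* = 473 - 0.4(200) = 393.
After the shift, demand is Qd = 411 - 0.4P.
New equilibrium: 93 = 0.775P, so P = 120 and Q = 363.
ΔQ = 363 - 393 = -30.

ΔQ = -30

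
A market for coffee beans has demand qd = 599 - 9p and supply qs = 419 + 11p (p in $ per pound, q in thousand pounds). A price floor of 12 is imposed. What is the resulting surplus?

Evaluating both curves at the floor price 12 gives qd = 491, qs = 551.
Surplus = qs - qd = 551 - 491 = 60.

Surplus = 60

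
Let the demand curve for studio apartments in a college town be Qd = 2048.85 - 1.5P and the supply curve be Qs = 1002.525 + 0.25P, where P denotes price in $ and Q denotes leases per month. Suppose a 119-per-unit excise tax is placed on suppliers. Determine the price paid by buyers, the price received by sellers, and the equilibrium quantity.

P_b = 614.9, P_s = 495.9, Q = 1126.5

Suppliers keep P_s = P_b - 119 per unit, so supply in terms of the buyer price is Qs = 972.775 + 0.25P_b.
Equate demand and the shifted supply: 2048.85 - 1.5P_b = 972.775 + 0.25P_b, giving 1.75P_b = 1076.075, so P_b = 614.9.
Then P_s = 614.9 - 119 = 495.9 and Q = 2048.85 - 1.5(614.9) = 1126.5.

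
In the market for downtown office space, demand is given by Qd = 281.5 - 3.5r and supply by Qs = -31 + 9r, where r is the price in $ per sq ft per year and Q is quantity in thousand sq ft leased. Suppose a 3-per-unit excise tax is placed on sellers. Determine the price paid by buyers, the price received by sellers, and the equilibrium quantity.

r_b = 27.16, r_s = 24.16, Q = 186.44

The tax drives a wedge r_b - r_s = 3. Substituting r_s = r_b - 3 into supply: Qs = -58 + 9r_b.
Equate demand and the shifted supply: 281.5 - 3.5r_b = -58 + 9r_b, giving 12.5r_b = 339.5, so r_b = 27.16.
Then r_s = 27.16 - 3 = 24.16 and Q = 281.5 - 3.5(27.16) = 186.44.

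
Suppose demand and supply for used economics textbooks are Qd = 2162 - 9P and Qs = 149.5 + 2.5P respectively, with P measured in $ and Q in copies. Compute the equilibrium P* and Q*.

P* = 175, Q* = 587

The market clears where 2162 - 9P = 149.5 + 2.5P. Rearranging, 11.5P = 2012.5, hence P* = 175.
Then Q* = 2162 - 9(175) = 587.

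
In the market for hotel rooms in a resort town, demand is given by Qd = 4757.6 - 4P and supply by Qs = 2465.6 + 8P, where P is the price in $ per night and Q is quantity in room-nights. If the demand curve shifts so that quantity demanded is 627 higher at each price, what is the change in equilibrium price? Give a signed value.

ΔP = 52.25

At equilibrium Qd = Qs, so 4757.6 - 4P = 2465.6 + 8P; collecting terms, 2292 = 12P and P* = 191.
Then Q* = 4757.6 - 4(191) = 3993.6.
After the shift, demand is Qd = 5384.6 - 4P.
Re-solving, 12P = 2919 gives P = 243.25 and Q = 4411.6.
ΔP = 243.25 - 191 = 52.25.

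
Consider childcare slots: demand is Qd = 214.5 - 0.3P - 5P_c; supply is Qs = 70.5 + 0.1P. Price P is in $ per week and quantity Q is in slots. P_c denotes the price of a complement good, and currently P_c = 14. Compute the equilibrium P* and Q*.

P* = 185, Q* = 89

With P_c = 14, demand is Qd = 144.5 - 0.3P.
Set Qd = Qs: 144.5 - 0.3P = 70.5 + 0.1P, so 74 = 0.4P and P* = 185.
Substitute back: Q* = 144.5 - 0.3(185) = 89.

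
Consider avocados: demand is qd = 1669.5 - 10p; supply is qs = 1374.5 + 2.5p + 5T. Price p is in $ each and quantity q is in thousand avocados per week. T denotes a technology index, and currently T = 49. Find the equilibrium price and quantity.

p* = 4, q* = 1629.5

With T = 49, supply is qs = 1619.5 + 2.5p.
Equating demand and supply, 1669.5 - 10p = 1619.5 + 2.5p gives 12.5p = 50, so p* = 4.
Substitute back: q* = 1669.5 - 10(4) = 1629.5.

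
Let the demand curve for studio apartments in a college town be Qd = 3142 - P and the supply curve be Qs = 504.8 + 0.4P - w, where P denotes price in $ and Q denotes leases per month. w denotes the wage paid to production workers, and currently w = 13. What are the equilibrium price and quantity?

With w = 13, supply is Qs = 491.8 + 0.4P.
Set Qd = Qs: 3142 - P = 491.8 + 0.4P, so 2650.2 = 1.4P and P* = 1893.
Substitute back: Q* = 3142 - 1893 = 1249.

P* = 1893, Q* = 1249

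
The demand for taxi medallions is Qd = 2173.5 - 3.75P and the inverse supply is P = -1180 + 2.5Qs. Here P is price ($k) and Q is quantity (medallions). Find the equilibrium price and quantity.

Inverting to quantity form: Qs = 472 + 0.4P.
At equilibrium Qd = Qs, so 2173.5 - 3.75P = 472 + 0.4P; collecting terms, 1701.5 = 4.15P and P* = 410.
Plugging P* into demand: Q* = 2173.5 - 3.75(410) = 636.

P* = 410, Q* = 636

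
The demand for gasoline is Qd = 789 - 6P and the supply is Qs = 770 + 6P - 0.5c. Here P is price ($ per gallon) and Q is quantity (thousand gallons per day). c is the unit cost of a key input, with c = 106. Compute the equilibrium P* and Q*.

P* = 6, Q* = 753

With c = 106, supply is Qs = 717 + 6P.
Set Qd = Qs: 789 - 6P = 717 + 6P, so 72 = 12P and P* = 6.
Then Q* = 789 - 6(6) = 753.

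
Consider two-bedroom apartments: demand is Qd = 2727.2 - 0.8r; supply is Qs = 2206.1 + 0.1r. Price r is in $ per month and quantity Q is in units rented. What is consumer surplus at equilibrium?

Equating demand and supply, 2727.2 - 0.8r = 2206.1 + 0.1r gives 0.9r = 521.1, so r* = 579.
Plugging r* into demand: Q* = 2727.2 - 0.8(579) = 2264.
Demand choke price (Qd = 0): r = 2727.2/0.8 = 3409. Consumer surplus = ½ × (3409 - 579) × 2264 = 3203560.

Consumer surplus = 3203560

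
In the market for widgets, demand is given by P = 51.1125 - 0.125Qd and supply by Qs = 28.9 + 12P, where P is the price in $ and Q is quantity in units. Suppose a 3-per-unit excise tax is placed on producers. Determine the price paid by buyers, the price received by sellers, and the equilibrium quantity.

P_b = 20.8, P_s = 17.8, Q = 242.5

Rewriting in direct form: Qd = 408.9 - 8P.
Producers keep P_s = P_b - 3 per unit, so supply in terms of the buyer price is Qs = -7.1 + 12P_b.
Set Qd = Qs: 408.9 - 8P_b = -7.1 + 12P_b, so 416 = 20P_b and P_b = 20.8.
Then P_s = 20.8 - 3 = 17.8 and Q = 408.9 - 8(20.8) = 242.5.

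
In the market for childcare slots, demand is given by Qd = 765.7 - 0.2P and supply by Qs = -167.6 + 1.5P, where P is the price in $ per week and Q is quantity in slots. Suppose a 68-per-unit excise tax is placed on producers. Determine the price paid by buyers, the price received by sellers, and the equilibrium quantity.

P_b = 609, P_s = 541, Q = 643.9

The tax drives a wedge P_b - P_s = 68. Substituting P_s = P_b - 68 into supply: Qs = -269.6 + 1.5P_b.
Market clearing requires 765.7 - 0.2P_b = -269.6 + 1.5P_b; hence 1035.3 = 1.7P_b and P_b = 609.
Then P_s = 609 - 68 = 541 and Q = 765.7 - 0.2(609) = 643.9.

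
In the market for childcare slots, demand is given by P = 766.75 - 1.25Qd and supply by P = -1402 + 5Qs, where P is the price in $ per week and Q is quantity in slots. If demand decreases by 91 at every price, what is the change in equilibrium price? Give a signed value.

ΔP = -91

Rewriting in direct form: Qd = 613.4 - 0.8P and Qs = 280.4 + 0.2P.
Set Qd = Qs: 613.4 - 0.8P = 280.4 + 0.2P, so 333 = P and P* = 333.
Substitute back: Q* = 613.4 - 0.8(333) = 347.
After the shift, demand is Qd = 522.4 - 0.8P.
Re-solving, P = 242 gives P = 242 and Q = 328.8.
ΔP = 242 - 333 = -91.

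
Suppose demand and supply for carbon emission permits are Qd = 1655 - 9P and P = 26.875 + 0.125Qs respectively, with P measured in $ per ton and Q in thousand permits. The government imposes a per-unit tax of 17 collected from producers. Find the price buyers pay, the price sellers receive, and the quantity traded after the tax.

P_b = 118, P_s = 101, Q = 593

Rewriting in direct form: Qs = -215 + 8P.
The tax drives a wedge P_b - P_s = 17. Substituting P_s = P_b - 17 into supply: Qs = -351 + 8P_b.
Equate demand and the shifted supply: 1655 - 9P_b = -351 + 8P_b, giving 17P_b = 2006, so P_b = 118.
Then P_s = 118 - 17 = 101 and Q = 1655 - 9(118) = 593.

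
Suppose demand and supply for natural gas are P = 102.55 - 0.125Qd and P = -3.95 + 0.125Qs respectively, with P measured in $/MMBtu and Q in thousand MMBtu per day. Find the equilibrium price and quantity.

P* = 49.3, Q* = 426

Inverting to quantity form: Qd = 820.4 - 8P and Qs = 31.6 + 8P.
At equilibrium Qd = Qs, so 820.4 - 8P = 31.6 + 8P; collecting terms, 788.8 = 16P and P* = 49.3.
From the demand curve, Q* = 820.4 - 8(49.3) = 426.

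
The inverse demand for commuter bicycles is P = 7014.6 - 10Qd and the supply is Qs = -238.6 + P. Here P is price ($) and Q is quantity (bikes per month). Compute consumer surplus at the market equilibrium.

Consumer surplus = 1897280

In direct form, Qd = 701.46 - 0.1P.
Equating demand and supply, 701.46 - 0.1P = -238.6 + P gives 1.1P = 940.06, so P* = 854.6.
Then Q* = 701.46 - 0.1(854.6) = 616.
Demand choke price (Qd = 0): P = 701.46/0.1 = 7014.6. Consumer surplus = ½ × (7014.6 - 854.6) × 616 = 1897280.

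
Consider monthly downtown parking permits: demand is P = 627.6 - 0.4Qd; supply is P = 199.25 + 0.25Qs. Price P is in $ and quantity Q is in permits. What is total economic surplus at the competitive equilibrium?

Total surplus = 141141.325

In direct form, Qd = 1569 - 2.5P and Qs = -797 + 4P.
Equating demand and supply, 1569 - 2.5P = -797 + 4P gives 6.5P = 2366, so P* = 364.
Then Q* = 1569 - 2.5(364) = 659.
Demand choke price = 627.6; supply choke price = 199.25. CS = ½(627.6 - 364)(659) = 86856.2; PS = ½(364 - 199.25)(659) = 54285.125. Total surplus = 141141.325.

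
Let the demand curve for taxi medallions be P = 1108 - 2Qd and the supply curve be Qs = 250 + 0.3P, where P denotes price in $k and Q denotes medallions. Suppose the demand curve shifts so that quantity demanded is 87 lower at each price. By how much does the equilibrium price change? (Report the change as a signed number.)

ΔP = -108.75

Inverting to quantity form: Qd = 554 - 0.5P.
Equating demand and supply, 554 - 0.5P = 250 + 0.3P gives 0.8P = 304, so P* = 380.
Substitute back: Q* = 554 - 0.5(380) = 364.
After the shift, demand is Qd = 467 - 0.5P.
New equilibrium: 217 = 0.8P, so P = 271.25 and Q = 331.375.
ΔP = 271.25 - 380 = -108.75.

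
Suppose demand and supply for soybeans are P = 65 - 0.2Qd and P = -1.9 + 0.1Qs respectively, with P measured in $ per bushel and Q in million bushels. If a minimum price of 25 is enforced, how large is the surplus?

Solving each curve for Q: Qd = 325 - 5P and Qs = 19 + 10P.
With P fixed at 25, quantity demanded is 200 and quantity supplied is 269.
Surplus = Qs - Qd = 269 - 200 = 69.

Surplus = 69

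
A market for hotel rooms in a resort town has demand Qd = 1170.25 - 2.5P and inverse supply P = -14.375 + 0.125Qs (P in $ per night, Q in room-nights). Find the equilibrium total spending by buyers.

Total spending by buyers = 92359.5

Solving each curve for Q: Qs = 115 + 8P.
The market clears where 1170.25 - 2.5P = 115 + 8P. Rearranging, 10.5P = 1055.25, hence P* = 100.5.
Then Q* = 1170.25 - 2.5(100.5) = 919.
Total spending by buyers = P* × Q* = 100.5 × 919 = 92359.5.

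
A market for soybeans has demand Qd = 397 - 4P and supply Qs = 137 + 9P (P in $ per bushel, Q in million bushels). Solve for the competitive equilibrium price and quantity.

P* = 20, Q* = 317

At equilibrium Qd = Qs, so 397 - 4P = 137 + 9P; collecting terms, 260 = 13P and P* = 20.
From the demand curve, Q* = 397 - 4(20) = 317.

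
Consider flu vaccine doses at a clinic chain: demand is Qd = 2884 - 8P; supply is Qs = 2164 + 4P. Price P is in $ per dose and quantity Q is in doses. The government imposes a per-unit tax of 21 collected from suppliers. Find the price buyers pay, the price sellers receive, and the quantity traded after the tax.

The tax drives a wedge P_b - P_s = 21. Substituting P_s = P_b - 21 into supply: Qs = 2080 + 4P_b.
Equate demand and the shifted supply: 2884 - 8P_b = 2080 + 4P_b, giving 12P_b = 804, so P_b = 67.
So P_s = 46 and the quantity traded is Q = 2884 - 8(67) = 2348.

P_b = 67, P_s = 46, Q = 2348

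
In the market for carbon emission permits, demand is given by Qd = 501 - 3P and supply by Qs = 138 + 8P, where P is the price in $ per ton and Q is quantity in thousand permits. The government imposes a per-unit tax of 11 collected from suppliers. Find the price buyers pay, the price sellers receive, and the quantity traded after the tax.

P_b = 41, P_s = 30, Q = 378

Suppliers keep P_s = P_b - 11 per unit, so supply in terms of the buyer price is Qs = 50 + 8P_b.
Set Qd = Qs: 501 - 3P_b = 50 + 8P_b, so 451 = 11P_b and P_b = 41.
So P_s = 30 and the quantity traded is Q = 501 - 3(41) = 378.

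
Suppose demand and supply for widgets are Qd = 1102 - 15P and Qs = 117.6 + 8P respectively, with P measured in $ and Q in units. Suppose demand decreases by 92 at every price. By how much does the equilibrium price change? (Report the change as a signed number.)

Equating demand and supply, 1102 - 15P = 117.6 + 8P gives 23P = 984.4, so P* = 42.8.
Then Q* = 1102 - 15(42.8) = 460.
After the shift, demand is Qd = 1010 - 15P.
The new intersection has 892.4 = 23P, i.e. P = 38.8, Q = 428.
ΔP = 38.8 - 42.8 = -4.

ΔP = -4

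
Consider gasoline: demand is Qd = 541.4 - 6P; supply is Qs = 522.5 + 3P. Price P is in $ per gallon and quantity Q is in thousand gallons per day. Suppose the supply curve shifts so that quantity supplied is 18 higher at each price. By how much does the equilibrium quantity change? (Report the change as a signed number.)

ΔQ = 12

Set Qd = Qs: 541.4 - 6P = 522.5 + 3P, so 18.9 = 9P and P* = 2.1.
From the demand curve, Q* = 541.4 - 6(2.1) = 528.8.
After the shift, supply is Qs = 540.5 + 3P.
The new intersection has 0.9 = 9P, i.e. P = 0.1, Q = 540.8.
ΔQ = 540.8 - 528.8 = 12.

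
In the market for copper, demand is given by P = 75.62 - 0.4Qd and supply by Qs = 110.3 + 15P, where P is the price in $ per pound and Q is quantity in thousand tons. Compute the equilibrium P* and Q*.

In direct form, Qd = 189.05 - 2.5P.
At equilibrium Qd = Qs, so 189.05 - 2.5P = 110.3 + 15P; collecting terms, 78.75 = 17.5P and P* = 4.5.
From the demand curve, Q* = 189.05 - 2.5(4.5) = 177.8.

P* = 4.5, Q* = 177.8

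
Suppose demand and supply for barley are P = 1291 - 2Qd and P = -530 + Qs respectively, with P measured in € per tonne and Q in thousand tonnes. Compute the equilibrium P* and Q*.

Solving each curve for Q: Qd = 645.5 - 0.5P and Qs = 530 + P.
Set Qd = Qs: 645.5 - 0.5P = 530 + P, so 115.5 = 1.5P and P* = 77.
Then Q* = 645.5 - 0.5(77) = 607.

P* = 77, Q* = 607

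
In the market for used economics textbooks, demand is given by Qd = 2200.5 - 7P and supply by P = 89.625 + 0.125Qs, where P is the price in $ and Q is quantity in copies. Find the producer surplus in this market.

Producer surplus = 43995.0625

Inverting to quantity form: Qs = -717 + 8P.
Set Qd = Qs: 2200.5 - 7P = -717 + 8P, so 2917.5 = 15P and P* = 194.5.
Substitute back: Q* = 2200.5 - 7(194.5) = 839.
Supply choke price (Qs = 0): P = 89.625. Producer surplus = ½ × (194.5 - 89.625) × 839 = 43995.0625.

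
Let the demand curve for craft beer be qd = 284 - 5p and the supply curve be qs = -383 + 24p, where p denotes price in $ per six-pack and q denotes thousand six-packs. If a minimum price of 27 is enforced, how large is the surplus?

With p fixed at 27, quantity demanded is 149 and quantity supplied is 265.
Surplus = qs - qd = 265 - 149 = 116.

Surplus = 116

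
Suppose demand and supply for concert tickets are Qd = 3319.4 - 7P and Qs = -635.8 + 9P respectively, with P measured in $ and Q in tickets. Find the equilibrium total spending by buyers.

Total spending by buyers = 392800.8

Set Qd = Qs: 3319.4 - 7P = -635.8 + 9P, so 3955.2 = 16P and P* = 247.2.
Substitute back: Q* = 3319.4 - 7(247.2) = 1589.
Total spending by buyers = P* × Q* = 247.2 × 1589 = 392800.8.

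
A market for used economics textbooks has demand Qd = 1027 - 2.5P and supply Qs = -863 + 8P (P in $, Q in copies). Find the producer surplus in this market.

Set Qd = Qs: 1027 - 2.5P = -863 + 8P, so 1890 = 10.5P and P* = 180.
Substitute back: Q* = 1027 - 2.5(180) = 577.
Supply choke price (Qs = 0): P = 107.875. Producer surplus = ½ × (180 - 107.875) × 577 = 20808.0625.

Producer surplus = 20808.0625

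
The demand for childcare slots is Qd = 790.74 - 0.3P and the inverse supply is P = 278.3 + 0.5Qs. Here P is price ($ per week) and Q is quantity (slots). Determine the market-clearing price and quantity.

In direct form, Qs = -556.6 + 2P.
The market clears where 790.74 - 0.3P = -556.6 + 2P. Rearranging, 2.3P = 1347.34, hence P* = 585.8.
From the demand curve, Q* = 790.74 - 0.3(585.8) = 615.

P* = 585.8, Q* = 615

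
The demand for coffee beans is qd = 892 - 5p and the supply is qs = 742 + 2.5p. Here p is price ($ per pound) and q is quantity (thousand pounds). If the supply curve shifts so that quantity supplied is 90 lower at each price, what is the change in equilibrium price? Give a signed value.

At equilibrium qd = qs, so 892 - 5p = 742 + 2.5p; collecting terms, 150 = 7.5p and p* = 20.
Substitute back: q* = 892 - 5(20) = 792.
After the shift, supply is qs = 652 + 2.5p.
Re-solving, 7.5p = 240 gives p = 32 and q = 732.
Δp = 32 - 20 = 12.

Δp = 12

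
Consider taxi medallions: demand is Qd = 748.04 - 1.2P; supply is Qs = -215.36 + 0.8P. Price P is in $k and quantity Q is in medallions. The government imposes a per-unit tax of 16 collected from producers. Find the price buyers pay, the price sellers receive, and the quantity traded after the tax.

The tax drives a wedge P_b - P_s = 16. Substituting P_s = P_b - 16 into supply: Qs = -228.16 + 0.8P_b.
Set Qd = Qs: 748.04 - 1.2P_b = -228.16 + 0.8P_b, so 976.2 = 2P_b and P_b = 488.1.
So P_s = 472.1 and the quantity traded is Q = 748.04 - 1.2(488.1) = 162.32.

P_b = 488.1, P_s = 472.1, Q = 162.32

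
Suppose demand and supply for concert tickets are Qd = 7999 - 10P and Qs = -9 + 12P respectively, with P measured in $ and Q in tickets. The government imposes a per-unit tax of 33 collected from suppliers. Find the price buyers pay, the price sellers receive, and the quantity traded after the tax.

P_b = 382, P_s = 349, Q = 4179

The tax drives a wedge P_b - P_s = 33. Substituting P_s = P_b - 33 into supply: Qs = -405 + 12P_b.
Market clearing requires 7999 - 10P_b = -405 + 12P_b; hence 8404 = 22P_b and P_b = 382.
So P_s = 349 and the quantity traded is Q = 7999 - 10(382) = 4179.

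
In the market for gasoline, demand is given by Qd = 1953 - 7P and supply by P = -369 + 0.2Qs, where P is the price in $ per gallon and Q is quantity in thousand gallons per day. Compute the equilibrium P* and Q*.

P* = 9, Q* = 1890

Solving each curve for Q: Qs = 1845 + 5P.
The market clears where 1953 - 7P = 1845 + 5P. Rearranging, 12P = 108, hence P* = 9.
Plugging P* into demand: Q* = 1953 - 7(9) = 1890.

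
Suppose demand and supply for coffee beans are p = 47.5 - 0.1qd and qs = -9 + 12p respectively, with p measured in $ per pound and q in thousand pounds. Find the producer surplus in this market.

In direct form, qd = 475 - 10p.
Set qd = qs: 475 - 10p = -9 + 12p, so 484 = 22p and p* = 22.
Plugging p* into demand: q* = 475 - 10(22) = 255.
Supply choke price (qs = 0): p = 0.75. Producer surplus = ½ × (22 - 0.75) × 255 = 2709.375.

Producer surplus = 2709.375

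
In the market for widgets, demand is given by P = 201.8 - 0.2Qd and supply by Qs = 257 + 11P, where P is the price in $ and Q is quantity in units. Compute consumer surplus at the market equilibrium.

Consumer surplus = 59907.6

In direct form, Qd = 1009 - 5P.
Set Qd = Qs: 1009 - 5P = 257 + 11P, so 752 = 16P and P* = 47.
Substitute back: Q* = 1009 - 5(47) = 774.
Demand choke price (Qd = 0): P = 1009/5 = 201.8. Consumer surplus = ½ × (201.8 - 47) × 774 = 59907.6.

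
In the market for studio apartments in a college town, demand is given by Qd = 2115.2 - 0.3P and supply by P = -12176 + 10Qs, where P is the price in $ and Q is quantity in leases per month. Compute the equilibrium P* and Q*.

P* = 2244, Q* = 1442

Inverting to quantity form: Qs = 1217.6 + 0.1P.
Equating demand and supply, 2115.2 - 0.3P = 1217.6 + 0.1P gives 0.4P = 897.6, so P* = 2244.
Substitute back: Q* = 2115.2 - 0.3(2244) = 1442.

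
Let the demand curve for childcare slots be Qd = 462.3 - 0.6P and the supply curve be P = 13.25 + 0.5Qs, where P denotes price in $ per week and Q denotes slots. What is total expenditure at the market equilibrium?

Rewriting in direct form: Qs = -26.5 + 2P.
The market clears where 462.3 - 0.6P = -26.5 + 2P. Rearranging, 2.6P = 488.8, hence P* = 188.
Then Q* = 462.3 - 0.6(188) = 349.5.
Total expenditure = P* × Q* = 188 × 349.5 = 65706.

Total expenditure = 65706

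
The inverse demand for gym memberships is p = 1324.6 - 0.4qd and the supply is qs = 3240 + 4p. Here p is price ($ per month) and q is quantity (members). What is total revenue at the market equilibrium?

Rewriting in direct form: qd = 3311.5 - 2.5p.
Equating demand and supply, 3311.5 - 2.5p = 3240 + 4p gives 6.5p = 71.5, so p* = 11.
Then q* = 3311.5 - 2.5(11) = 3284.
Total revenue = p* × q* = 11 × 3284 = 36124.

Total revenue = 36124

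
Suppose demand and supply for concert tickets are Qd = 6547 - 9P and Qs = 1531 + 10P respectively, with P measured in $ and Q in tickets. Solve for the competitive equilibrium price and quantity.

P* = 264, Q* = 4171

Set Qd = Qs: 6547 - 9P = 1531 + 10P, so 5016 = 19P and P* = 264.
Substitute back: Q* = 6547 - 9(264) = 4171.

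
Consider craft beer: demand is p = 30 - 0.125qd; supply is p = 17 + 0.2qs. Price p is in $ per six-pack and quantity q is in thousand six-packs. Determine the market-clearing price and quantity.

p* = 25, q* = 40

Inverting to quantity form: qd = 240 - 8p and qs = -85 + 5p.
Set qd = qs: 240 - 8p = -85 + 5p, so 325 = 13p and p* = 25.
Plugging p* into demand: q* = 240 - 8(25) = 40.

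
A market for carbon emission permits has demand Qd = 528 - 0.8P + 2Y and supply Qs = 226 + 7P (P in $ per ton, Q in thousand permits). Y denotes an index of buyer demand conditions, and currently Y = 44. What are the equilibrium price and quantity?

P* = 50, Q* = 576

With Y = 44, demand is Qd = 616 - 0.8P.
Equating demand and supply, 616 - 0.8P = 226 + 7P gives 7.8P = 390, so P* = 50.
Substitute back: Q* = 616 - 0.8(50) = 576.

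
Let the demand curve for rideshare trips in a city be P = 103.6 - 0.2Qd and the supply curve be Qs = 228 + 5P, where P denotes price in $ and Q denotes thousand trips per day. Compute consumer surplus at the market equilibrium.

In direct form, Qd = 518 - 5P.
Set Qd = Qs: 518 - 5P = 228 + 5P, so 290 = 10P and P* = 29.
Then Q* = 518 - 5(29) = 373.
Demand choke price (Qd = 0): P = 518/5 = 103.6. Consumer surplus = ½ × (103.6 - 29) × 373 = 13912.9.

Consumer surplus = 13912.9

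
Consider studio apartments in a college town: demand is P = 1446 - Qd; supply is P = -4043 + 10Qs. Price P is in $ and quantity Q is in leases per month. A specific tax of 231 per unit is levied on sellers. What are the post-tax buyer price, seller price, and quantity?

P_b = 968, P_s = 737, Q = 478

In direct form, Qd = 1446 - P and Qs = 404.3 + 0.1P.
With a tax of 231 on sellers, they supply based on the net price P_s = P_b - 231, so Qs = 381.2 + 0.1P_b.
Set Qd = Qs: 1446 - P_b = 381.2 + 0.1P_b, so 1064.8 = 1.1P_b and P_b = 968.
Then P_s = 968 - 231 = 737 and Q = 1446 - 968 = 478.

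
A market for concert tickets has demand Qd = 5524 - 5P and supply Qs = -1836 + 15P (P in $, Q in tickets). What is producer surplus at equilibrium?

Producer surplus = 452395.2

Set Qd = Qs: 5524 - 5P = -1836 + 15P, so 7360 = 20P and P* = 368.
Then Q* = 5524 - 5(368) = 3684.
Supply choke price (Qs = 0): P = 122.4. Producer surplus = ½ × (368 - 122.4) × 3684 = 452395.2.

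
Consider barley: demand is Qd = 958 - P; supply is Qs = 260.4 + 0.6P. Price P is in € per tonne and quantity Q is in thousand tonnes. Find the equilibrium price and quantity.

At equilibrium Qd = Qs, so 958 - P = 260.4 + 0.6P; collecting terms, 697.6 = 1.6P and P* = 436.
Then Q* = 958 - 436 = 522.

P* = 436, Q* = 522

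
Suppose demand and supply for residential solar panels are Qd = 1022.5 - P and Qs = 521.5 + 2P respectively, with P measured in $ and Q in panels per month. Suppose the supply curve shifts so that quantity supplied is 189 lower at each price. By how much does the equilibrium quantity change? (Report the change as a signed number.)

ΔQ = -63

The market clears where 1022.5 - P = 521.5 + 2P. Rearranging, 3P = 501, hence P* = 167.
Plugging P* into demand: Q* = 1022.5 - 167 = 855.5.
After the shift, supply is Qs = 332.5 + 2P.
New equilibrium: 690 = 3P, so P = 230 and Q = 792.5.
ΔQ = 792.5 - 855.5 = -63.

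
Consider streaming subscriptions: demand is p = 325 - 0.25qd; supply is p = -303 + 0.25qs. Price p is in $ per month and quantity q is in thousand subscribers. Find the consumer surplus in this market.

Consumer surplus = 197192

Rewriting in direct form: qd = 1300 - 4p and qs = 1212 + 4p.
At equilibrium qd = qs, so 1300 - 4p = 1212 + 4p; collecting terms, 88 = 8p and p* = 11.
Substitute back: q* = 1300 - 4(11) = 1256.
Demand choke price (qd = 0): p = 1300/4 = 325. Consumer surplus = ½ × (325 - 11) × 1256 = 197192.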